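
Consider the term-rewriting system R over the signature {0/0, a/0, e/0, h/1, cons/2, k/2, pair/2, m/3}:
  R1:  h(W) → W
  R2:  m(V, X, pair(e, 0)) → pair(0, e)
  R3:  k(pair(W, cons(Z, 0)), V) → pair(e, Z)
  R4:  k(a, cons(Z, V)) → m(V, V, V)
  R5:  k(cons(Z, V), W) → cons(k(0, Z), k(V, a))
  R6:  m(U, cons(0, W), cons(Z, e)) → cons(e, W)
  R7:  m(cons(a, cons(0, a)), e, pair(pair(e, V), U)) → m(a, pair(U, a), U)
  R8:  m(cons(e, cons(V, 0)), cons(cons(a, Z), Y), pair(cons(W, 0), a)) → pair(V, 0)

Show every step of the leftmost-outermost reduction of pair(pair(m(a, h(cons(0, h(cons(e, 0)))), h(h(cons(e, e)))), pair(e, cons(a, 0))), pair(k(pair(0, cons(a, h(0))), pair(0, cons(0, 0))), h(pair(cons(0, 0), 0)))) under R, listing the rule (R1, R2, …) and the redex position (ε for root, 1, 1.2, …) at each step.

1. pair(pair(m(a, h(cons(0, h(cons(e, 0)))), h(h(cons(e, e)))), pair(e, cons(a, 0))), pair(k(pair(0, cons(a, h(0))), pair(0, cons(0, 0))), h(pair(cons(0, 0), 0))))  →  pair(pair(m(a, cons(0, h(cons(e, 0))), h(h(cons(e, e)))), pair(e, cons(a, 0))), pair(k(pair(0, cons(a, h(0))), pair(0, cons(0, 0))), h(pair(cons(0, 0), 0))))   [R1 at 1.1.2]
2. pair(pair(m(a, cons(0, h(cons(e, 0))), h(h(cons(e, e)))), pair(e, cons(a, 0))), pair(k(pair(0, cons(a, h(0))), pair(0, cons(0, 0))), h(pair(cons(0, 0), 0))))  →  pair(pair(m(a, cons(0, cons(e, 0)), h(h(cons(e, e)))), pair(e, cons(a, 0))), pair(k(pair(0, cons(a, h(0))), pair(0, cons(0, 0))), h(pair(cons(0, 0), 0))))   [R1 at 1.1.2.2]
3. pair(pair(m(a, cons(0, cons(e, 0)), h(h(cons(e, e)))), pair(e, cons(a, 0))), pair(k(pair(0, cons(a, h(0))), pair(0, cons(0, 0))), h(pair(cons(0, 0), 0))))  →  pair(pair(m(a, cons(0, cons(e, 0)), h(cons(e, e))), pair(e, cons(a, 0))), pair(k(pair(0, cons(a, h(0))), pair(0, cons(0, 0))), h(pair(cons(0, 0), 0))))   [R1 at 1.1.3]
4. pair(pair(m(a, cons(0, cons(e, 0)), h(cons(e, e))), pair(e, cons(a, 0))), pair(k(pair(0, cons(a, h(0))), pair(0, cons(0, 0))), h(pair(cons(0, 0), 0))))  →  pair(pair(m(a, cons(0, cons(e, 0)), cons(e, e)), pair(e, cons(a, 0))), pair(k(pair(0, cons(a, h(0))), pair(0, cons(0, 0))), h(pair(cons(0, 0), 0))))   [R1 at 1.1.3]
5. pair(pair(m(a, cons(0, cons(e, 0)), cons(e, e)), pair(e, cons(a, 0))), pair(k(pair(0, cons(a, h(0))), pair(0, cons(0, 0))), h(pair(cons(0, 0), 0))))  →  pair(pair(cons(e, cons(e, 0)), pair(e, cons(a, 0))), pair(k(pair(0, cons(a, h(0))), pair(0, cons(0, 0))), h(pair(cons(0, 0), 0))))   [R6 at 1.1]
6. pair(pair(cons(e, cons(e, 0)), pair(e, cons(a, 0))), pair(k(pair(0, cons(a, h(0))), pair(0, cons(0, 0))), h(pair(cons(0, 0), 0))))  →  pair(pair(cons(e, cons(e, 0)), pair(e, cons(a, 0))), pair(k(pair(0, cons(a, 0)), pair(0, cons(0, 0))), h(pair(cons(0, 0), 0))))   [R1 at 2.1.1.2.2]
7. pair(pair(cons(e, cons(e, 0)), pair(e, cons(a, 0))), pair(k(pair(0, cons(a, 0)), pair(0, cons(0, 0))), h(pair(cons(0, 0), 0))))  →  pair(pair(cons(e, cons(e, 0)), pair(e, cons(a, 0))), pair(pair(e, a), h(pair(cons(0, 0), 0))))   [R3 at 2.1]
8. pair(pair(cons(e, cons(e, 0)), pair(e, cons(a, 0))), pair(pair(e, a), h(pair(cons(0, 0), 0))))  →  pair(pair(cons(e, cons(e, 0)), pair(e, cons(a, 0))), pair(pair(e, a), pair(cons(0, 0), 0)))   [R1 at 2.2]

pair(pair(cons(e, cons(e, 0)), pair(e, cons(a, 0))), pair(pair(e, a), pair(cons(0, 0), 0)))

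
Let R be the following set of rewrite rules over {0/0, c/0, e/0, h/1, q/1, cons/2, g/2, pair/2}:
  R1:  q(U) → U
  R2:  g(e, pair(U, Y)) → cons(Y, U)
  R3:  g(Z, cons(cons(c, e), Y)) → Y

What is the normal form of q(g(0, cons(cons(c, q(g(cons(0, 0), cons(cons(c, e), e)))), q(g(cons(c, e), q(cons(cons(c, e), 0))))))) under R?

0

1. q(g(0, cons(cons(c, q(g(cons(0, 0), cons(cons(c, e), e)))), q(g(cons(c, e), q(cons(cons(c, e), 0)))))))  →  g(0, cons(cons(c, q(g(cons(0, 0), cons(cons(c, e), e)))), q(g(cons(c, e), q(cons(cons(c, e), 0))))))   [R1 at ε]
2. g(0, cons(cons(c, q(g(cons(0, 0), cons(cons(c, e), e)))), q(g(cons(c, e), q(cons(cons(c, e), 0))))))  →  g(0, cons(cons(c, g(cons(0, 0), cons(cons(c, e), e))), q(g(cons(c, e), q(cons(cons(c, e), 0))))))   [R1 at 2.1.2]
3. g(0, cons(cons(c, g(cons(0, 0), cons(cons(c, e), e))), q(g(cons(c, e), q(cons(cons(c, e), 0))))))  →  g(0, cons(cons(c, e), q(g(cons(c, e), q(cons(cons(c, e), 0))))))   [R3 at 2.1.2]
4. g(0, cons(cons(c, e), q(g(cons(c, e), q(cons(cons(c, e), 0))))))  →  q(g(cons(c, e), q(cons(cons(c, e), 0))))   [R3 at ε]
5. q(g(cons(c, e), q(cons(cons(c, e), 0))))  →  g(cons(c, e), q(cons(cons(c, e), 0)))   [R1 at ε]
6. g(cons(c, e), q(cons(cons(c, e), 0)))  →  g(cons(c, e), cons(cons(c, e), 0))   [R1 at 2]
7. g(cons(c, e), cons(cons(c, e), 0))  →  0   [R3 at ε]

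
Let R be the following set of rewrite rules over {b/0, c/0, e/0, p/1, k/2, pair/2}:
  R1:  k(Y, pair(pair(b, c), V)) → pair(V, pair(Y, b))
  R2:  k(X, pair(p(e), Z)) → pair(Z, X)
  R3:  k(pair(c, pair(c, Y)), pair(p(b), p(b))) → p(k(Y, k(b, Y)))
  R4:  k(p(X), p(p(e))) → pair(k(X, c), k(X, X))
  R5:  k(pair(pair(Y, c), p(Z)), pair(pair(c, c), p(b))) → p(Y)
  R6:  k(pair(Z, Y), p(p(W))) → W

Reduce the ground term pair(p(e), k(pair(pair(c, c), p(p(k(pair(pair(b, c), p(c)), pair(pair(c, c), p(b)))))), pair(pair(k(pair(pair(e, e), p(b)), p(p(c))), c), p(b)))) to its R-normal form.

pair(p(e), p(c))

1. pair(p(e), k(pair(pair(c, c), p(p(k(pair(pair(b, c), p(c)), pair(pair(c, c), p(b)))))), pair(pair(k(pair(pair(e, e), p(b)), p(p(c))), c), p(b))))  →  pair(p(e), k(pair(pair(c, c), p(p(p(b)))), pair(pair(k(pair(pair(e, e), p(b)), p(p(c))), c), p(b))))   [R5 at 2.1.2.1.1]
2. pair(p(e), k(pair(pair(c, c), p(p(p(b)))), pair(pair(k(pair(pair(e, e), p(b)), p(p(c))), c), p(b))))  →  pair(p(e), k(pair(pair(c, c), p(p(p(b)))), pair(pair(c, c), p(b))))   [R6 at 2.2.1.1]
3. pair(p(e), k(pair(pair(c, c), p(p(p(b)))), pair(pair(c, c), p(b))))  →  pair(p(e), p(c))   [R5 at 2]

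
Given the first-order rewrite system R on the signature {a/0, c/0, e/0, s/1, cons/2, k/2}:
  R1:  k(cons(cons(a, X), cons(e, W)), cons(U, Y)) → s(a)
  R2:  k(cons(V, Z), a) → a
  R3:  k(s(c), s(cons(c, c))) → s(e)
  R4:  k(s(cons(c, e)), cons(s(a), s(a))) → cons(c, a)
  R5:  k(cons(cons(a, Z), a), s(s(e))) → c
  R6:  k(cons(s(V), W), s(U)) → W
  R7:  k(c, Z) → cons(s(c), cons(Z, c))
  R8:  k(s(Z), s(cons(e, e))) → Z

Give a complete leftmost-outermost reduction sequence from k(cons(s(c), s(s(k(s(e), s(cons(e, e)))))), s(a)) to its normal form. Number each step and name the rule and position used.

1. k(cons(s(c), s(s(k(s(e), s(cons(e, e)))))), s(a))  →  s(s(k(s(e), s(cons(e, e)))))   [R6 at ε]
2. s(s(k(s(e), s(cons(e, e)))))  →  s(s(e))   [R8 at 1.1]

s(s(e))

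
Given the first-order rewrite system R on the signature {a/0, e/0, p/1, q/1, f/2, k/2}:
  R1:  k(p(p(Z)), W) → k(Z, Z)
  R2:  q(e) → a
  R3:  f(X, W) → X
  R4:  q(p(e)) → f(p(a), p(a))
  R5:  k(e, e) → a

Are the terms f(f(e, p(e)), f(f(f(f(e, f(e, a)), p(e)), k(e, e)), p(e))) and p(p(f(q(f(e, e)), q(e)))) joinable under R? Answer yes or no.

no — NF(t₁) = e, NF(t₂) = p(p(a))

Reduce t₁ = f(f(e, p(e)), f(f(f(f(e, f(e, a)), p(e)), k(e, e)), p(e))):
1. f(f(e, p(e)), f(f(f(f(e, f(e, a)), p(e)), k(e, e)), p(e)))  →  f(e, p(e))   [R3 at ε]
2. f(e, p(e))  →  e   [R3 at ε]

Reduce t₂ = p(p(f(q(f(e, e)), q(e)))):
1. p(p(f(q(f(e, e)), q(e))))  →  p(p(q(f(e, e))))   [R3 at 1.1]
2. p(p(q(f(e, e))))  →  p(p(q(e)))   [R3 at 1.1.1]
3. p(p(q(e)))  →  p(p(a))   [R2 at 1.1]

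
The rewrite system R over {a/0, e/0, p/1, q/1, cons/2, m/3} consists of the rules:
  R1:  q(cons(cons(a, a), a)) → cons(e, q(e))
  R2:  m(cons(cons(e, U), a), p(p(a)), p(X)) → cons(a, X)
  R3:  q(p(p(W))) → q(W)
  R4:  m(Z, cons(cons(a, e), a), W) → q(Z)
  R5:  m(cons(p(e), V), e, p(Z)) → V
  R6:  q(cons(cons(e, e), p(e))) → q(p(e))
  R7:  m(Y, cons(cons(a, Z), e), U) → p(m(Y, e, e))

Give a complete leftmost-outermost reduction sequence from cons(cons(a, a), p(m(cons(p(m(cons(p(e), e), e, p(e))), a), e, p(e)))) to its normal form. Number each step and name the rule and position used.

1. cons(cons(a, a), p(m(cons(p(m(cons(p(e), e), e, p(e))), a), e, p(e))))  →  cons(cons(a, a), p(m(cons(p(e), a), e, p(e))))   [R5 at 2.1.1.1.1]
2. cons(cons(a, a), p(m(cons(p(e), a), e, p(e))))  →  cons(cons(a, a), p(a))   [R5 at 2.1]

cons(cons(a, a), p(a))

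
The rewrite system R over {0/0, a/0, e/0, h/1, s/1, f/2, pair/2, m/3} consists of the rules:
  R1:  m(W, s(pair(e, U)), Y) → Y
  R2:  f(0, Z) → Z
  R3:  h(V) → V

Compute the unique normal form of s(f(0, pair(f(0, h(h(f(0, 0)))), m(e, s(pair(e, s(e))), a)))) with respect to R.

1. s(f(0, pair(f(0, h(h(f(0, 0)))), m(e, s(pair(e, s(e))), a))))  →  s(pair(f(0, h(h(f(0, 0)))), m(e, s(pair(e, s(e))), a)))   [R2 at 1]
2. s(pair(f(0, h(h(f(0, 0)))), m(e, s(pair(e, s(e))), a)))  →  s(pair(h(h(f(0, 0))), m(e, s(pair(e, s(e))), a)))   [R2 at 1.1]
3. s(pair(h(h(f(0, 0))), m(e, s(pair(e, s(e))), a)))  →  s(pair(h(f(0, 0)), m(e, s(pair(e, s(e))), a)))   [R3 at 1.1]
4. s(pair(h(f(0, 0)), m(e, s(pair(e, s(e))), a)))  →  s(pair(f(0, 0), m(e, s(pair(e, s(e))), a)))   [R3 at 1.1]
5. s(pair(f(0, 0), m(e, s(pair(e, s(e))), a)))  →  s(pair(0, m(e, s(pair(e, s(e))), a)))   [R2 at 1.1]
6. s(pair(0, m(e, s(pair(e, s(e))), a)))  →  s(pair(0, a))   [R1 at 1.2]

s(pair(0, a))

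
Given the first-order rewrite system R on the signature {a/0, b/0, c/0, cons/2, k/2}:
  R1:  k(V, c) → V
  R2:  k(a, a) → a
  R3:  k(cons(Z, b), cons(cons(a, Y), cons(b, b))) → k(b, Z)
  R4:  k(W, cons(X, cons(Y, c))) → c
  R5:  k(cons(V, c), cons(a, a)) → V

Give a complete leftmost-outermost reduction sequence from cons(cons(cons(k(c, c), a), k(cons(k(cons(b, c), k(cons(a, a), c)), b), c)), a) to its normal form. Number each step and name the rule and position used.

1. cons(cons(cons(k(c, c), a), k(cons(k(cons(b, c), k(cons(a, a), c)), b), c)), a)  →  cons(cons(cons(c, a), k(cons(k(cons(b, c), k(cons(a, a), c)), b), c)), a)   [R1 at 1.1.1]
2. cons(cons(cons(c, a), k(cons(k(cons(b, c), k(cons(a, a), c)), b), c)), a)  →  cons(cons(cons(c, a), cons(k(cons(b, c), k(cons(a, a), c)), b)), a)   [R1 at 1.2]
3. cons(cons(cons(c, a), cons(k(cons(b, c), k(cons(a, a), c)), b)), a)  →  cons(cons(cons(c, a), cons(k(cons(b, c), cons(a, a)), b)), a)   [R1 at 1.2.1.2]
4. cons(cons(cons(c, a), cons(k(cons(b, c), cons(a, a)), b)), a)  →  cons(cons(cons(c, a), cons(b, b)), a)   [R5 at 1.2.1]

cons(cons(cons(c, a), cons(b, b)), a)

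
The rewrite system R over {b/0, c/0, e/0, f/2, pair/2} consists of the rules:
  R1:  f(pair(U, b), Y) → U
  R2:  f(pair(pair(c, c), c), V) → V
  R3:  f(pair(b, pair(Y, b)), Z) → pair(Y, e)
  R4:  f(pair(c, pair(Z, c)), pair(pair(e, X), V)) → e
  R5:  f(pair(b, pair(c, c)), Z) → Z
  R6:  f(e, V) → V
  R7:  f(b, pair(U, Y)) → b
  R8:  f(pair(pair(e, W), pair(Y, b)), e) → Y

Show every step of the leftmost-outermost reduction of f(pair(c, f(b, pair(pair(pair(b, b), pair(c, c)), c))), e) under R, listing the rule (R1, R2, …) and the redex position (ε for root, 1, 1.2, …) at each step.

1. f(pair(c, f(b, pair(pair(pair(b, b), pair(c, c)), c))), e)  →  f(pair(c, b), e)   [R7 at 1.2]
2. f(pair(c, b), e)  →  c   [R1 at ε]

c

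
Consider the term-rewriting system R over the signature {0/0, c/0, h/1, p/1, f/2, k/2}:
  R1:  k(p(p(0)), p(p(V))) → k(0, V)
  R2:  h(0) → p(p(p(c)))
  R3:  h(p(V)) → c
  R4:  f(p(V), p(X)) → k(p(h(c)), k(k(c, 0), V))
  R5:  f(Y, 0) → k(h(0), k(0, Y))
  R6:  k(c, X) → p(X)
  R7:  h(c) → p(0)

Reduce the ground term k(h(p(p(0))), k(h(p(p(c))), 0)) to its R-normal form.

p(p(0))

1. k(h(p(p(0))), k(h(p(p(c))), 0))  →  k(c, k(h(p(p(c))), 0))   [R3 at 1]
2. k(c, k(h(p(p(c))), 0))  →  p(k(h(p(p(c))), 0))   [R6 at ε]
3. p(k(h(p(p(c))), 0))  →  p(k(c, 0))   [R3 at 1.1]
4. p(k(c, 0))  →  p(p(0))   [R6 at 1]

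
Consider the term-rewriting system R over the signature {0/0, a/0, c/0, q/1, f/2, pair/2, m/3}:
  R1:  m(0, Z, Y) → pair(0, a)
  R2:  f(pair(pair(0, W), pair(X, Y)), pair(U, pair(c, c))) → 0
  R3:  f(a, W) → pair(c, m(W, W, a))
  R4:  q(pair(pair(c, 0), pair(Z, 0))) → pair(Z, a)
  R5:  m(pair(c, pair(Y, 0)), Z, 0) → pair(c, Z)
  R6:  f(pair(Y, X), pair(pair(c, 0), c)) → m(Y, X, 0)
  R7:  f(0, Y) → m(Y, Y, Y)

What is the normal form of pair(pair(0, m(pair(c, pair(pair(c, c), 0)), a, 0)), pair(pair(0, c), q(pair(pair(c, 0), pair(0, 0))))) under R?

1. pair(pair(0, m(pair(c, pair(pair(c, c), 0)), a, 0)), pair(pair(0, c), q(pair(pair(c, 0), pair(0, 0)))))  →  pair(pair(0, pair(c, a)), pair(pair(0, c), q(pair(pair(c, 0), pair(0, 0)))))   [R5 at 1.2]
2. pair(pair(0, pair(c, a)), pair(pair(0, c), q(pair(pair(c, 0), pair(0, 0)))))  →  pair(pair(0, pair(c, a)), pair(pair(0, c), pair(0, a)))   [R4 at 2.2]

pair(pair(0, pair(c, a)), pair(pair(0, c), pair(0, a)))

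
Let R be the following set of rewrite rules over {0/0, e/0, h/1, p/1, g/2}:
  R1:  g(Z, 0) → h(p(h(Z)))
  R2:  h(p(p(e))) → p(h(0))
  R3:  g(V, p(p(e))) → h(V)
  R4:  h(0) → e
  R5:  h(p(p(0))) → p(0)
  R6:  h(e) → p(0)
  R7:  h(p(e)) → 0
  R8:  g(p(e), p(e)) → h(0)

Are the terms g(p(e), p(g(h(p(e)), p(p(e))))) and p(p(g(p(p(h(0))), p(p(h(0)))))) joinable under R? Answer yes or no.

no — NF(t₁) = e, NF(t₂) = p(p(p(e)))

Reduce t₁ = g(p(e), p(g(h(p(e)), p(p(e))))):
1. g(p(e), p(g(h(p(e)), p(p(e)))))  →  g(p(e), p(h(h(p(e)))))   [R3 at 2.1]
2. g(p(e), p(h(h(p(e)))))  →  g(p(e), p(h(0)))   [R7 at 2.1.1]
3. g(p(e), p(h(0)))  →  g(p(e), p(e))   [R4 at 2.1]
4. g(p(e), p(e))  →  h(0)   [R8 at ε]
5. h(0)  →  e   [R4 at ε]

Reduce t₂ = p(p(g(p(p(h(0))), p(p(h(0)))))):
1. p(p(g(p(p(h(0))), p(p(h(0))))))  →  p(p(g(p(p(e)), p(p(h(0))))))   [R4 at 1.1.1.1.1]
2. p(p(g(p(p(e)), p(p(h(0))))))  →  p(p(g(p(p(e)), p(p(e)))))   [R4 at 1.1.2.1.1]
3. p(p(g(p(p(e)), p(p(e)))))  →  p(p(h(p(p(e)))))   [R3 at 1.1]
4. p(p(h(p(p(e)))))  →  p(p(p(h(0))))   [R2 at 1.1]
5. p(p(p(h(0))))  →  p(p(p(e)))   [R4 at 1.1.1]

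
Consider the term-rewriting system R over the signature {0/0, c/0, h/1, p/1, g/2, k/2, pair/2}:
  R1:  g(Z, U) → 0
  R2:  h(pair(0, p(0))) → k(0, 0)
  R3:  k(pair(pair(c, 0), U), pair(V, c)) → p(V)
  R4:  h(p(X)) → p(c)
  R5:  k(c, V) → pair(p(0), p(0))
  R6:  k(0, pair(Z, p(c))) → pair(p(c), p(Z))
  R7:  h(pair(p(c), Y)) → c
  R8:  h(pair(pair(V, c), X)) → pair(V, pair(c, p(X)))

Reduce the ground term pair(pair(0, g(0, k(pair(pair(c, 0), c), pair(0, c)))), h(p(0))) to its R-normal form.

1. pair(pair(0, g(0, k(pair(pair(c, 0), c), pair(0, c)))), h(p(0)))  →  pair(pair(0, 0), h(p(0)))   [R1 at 1.2]
2. pair(pair(0, 0), h(p(0)))  →  pair(pair(0, 0), p(c))   [R4 at 2]

pair(pair(0, 0), p(c))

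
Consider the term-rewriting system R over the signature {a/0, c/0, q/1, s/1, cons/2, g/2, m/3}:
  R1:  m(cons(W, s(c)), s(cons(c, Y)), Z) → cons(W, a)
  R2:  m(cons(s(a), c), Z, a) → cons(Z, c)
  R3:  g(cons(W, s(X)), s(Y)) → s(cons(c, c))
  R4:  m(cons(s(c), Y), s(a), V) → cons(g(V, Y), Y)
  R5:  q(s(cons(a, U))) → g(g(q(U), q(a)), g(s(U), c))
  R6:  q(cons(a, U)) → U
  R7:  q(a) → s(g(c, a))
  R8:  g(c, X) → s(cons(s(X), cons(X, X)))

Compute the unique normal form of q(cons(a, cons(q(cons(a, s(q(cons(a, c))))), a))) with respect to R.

cons(s(c), a)

1. q(cons(a, cons(q(cons(a, s(q(cons(a, c))))), a)))  →  cons(q(cons(a, s(q(cons(a, c))))), a)   [R6 at ε]
2. cons(q(cons(a, s(q(cons(a, c))))), a)  →  cons(s(q(cons(a, c))), a)   [R6 at 1]
3. cons(s(q(cons(a, c))), a)  →  cons(s(c), a)   [R6 at 1.1]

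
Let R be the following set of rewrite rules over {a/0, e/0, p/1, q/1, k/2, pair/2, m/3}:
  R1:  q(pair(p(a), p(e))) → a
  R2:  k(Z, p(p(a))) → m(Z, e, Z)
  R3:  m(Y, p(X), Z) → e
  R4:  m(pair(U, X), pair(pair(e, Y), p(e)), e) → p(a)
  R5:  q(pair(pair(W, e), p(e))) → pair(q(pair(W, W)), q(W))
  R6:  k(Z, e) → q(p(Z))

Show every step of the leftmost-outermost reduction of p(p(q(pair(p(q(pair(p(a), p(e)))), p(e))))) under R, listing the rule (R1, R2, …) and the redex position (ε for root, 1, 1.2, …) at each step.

1. p(p(q(pair(p(q(pair(p(a), p(e)))), p(e)))))  →  p(p(q(pair(p(a), p(e)))))   [R1 at 1.1.1.1.1]
2. p(p(q(pair(p(a), p(e)))))  →  p(p(a))   [R1 at 1.1]

p(p(a))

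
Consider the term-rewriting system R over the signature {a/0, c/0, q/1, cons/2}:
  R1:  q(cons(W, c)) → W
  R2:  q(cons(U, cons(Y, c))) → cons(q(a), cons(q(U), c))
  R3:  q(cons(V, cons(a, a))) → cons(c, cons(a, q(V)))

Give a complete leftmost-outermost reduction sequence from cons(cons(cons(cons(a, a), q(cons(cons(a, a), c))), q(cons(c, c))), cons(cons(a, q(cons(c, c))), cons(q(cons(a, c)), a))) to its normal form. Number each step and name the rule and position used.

1. cons(cons(cons(cons(a, a), q(cons(cons(a, a), c))), q(cons(c, c))), cons(cons(a, q(cons(c, c))), cons(q(cons(a, c)), a)))  →  cons(cons(cons(cons(a, a), cons(a, a)), q(cons(c, c))), cons(cons(a, q(cons(c, c))), cons(q(cons(a, c)), a)))   [R1 at 1.1.2]
2. cons(cons(cons(cons(a, a), cons(a, a)), q(cons(c, c))), cons(cons(a, q(cons(c, c))), cons(q(cons(a, c)), a)))  →  cons(cons(cons(cons(a, a), cons(a, a)), c), cons(cons(a, q(cons(c, c))), cons(q(cons(a, c)), a)))   [R1 at 1.2]
3. cons(cons(cons(cons(a, a), cons(a, a)), c), cons(cons(a, q(cons(c, c))), cons(q(cons(a, c)), a)))  →  cons(cons(cons(cons(a, a), cons(a, a)), c), cons(cons(a, c), cons(q(cons(a, c)), a)))   [R1 at 2.1.2]
4. cons(cons(cons(cons(a, a), cons(a, a)), c), cons(cons(a, c), cons(q(cons(a, c)), a)))  →  cons(cons(cons(cons(a, a), cons(a, a)), c), cons(cons(a, c), cons(a, a)))   [R1 at 2.2.1]

cons(cons(cons(cons(a, a), cons(a, a)), c), cons(cons(a, c), cons(a, a)))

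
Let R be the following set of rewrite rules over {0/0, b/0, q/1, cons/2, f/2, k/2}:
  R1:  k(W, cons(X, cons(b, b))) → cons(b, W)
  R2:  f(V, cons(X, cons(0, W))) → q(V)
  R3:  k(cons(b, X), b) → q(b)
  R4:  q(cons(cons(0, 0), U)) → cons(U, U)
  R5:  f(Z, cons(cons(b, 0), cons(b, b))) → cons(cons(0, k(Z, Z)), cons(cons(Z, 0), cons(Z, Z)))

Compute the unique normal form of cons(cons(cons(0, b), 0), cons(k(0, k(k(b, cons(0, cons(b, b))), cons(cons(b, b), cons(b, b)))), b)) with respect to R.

cons(cons(cons(0, b), 0), cons(cons(b, 0), b))

1. cons(cons(cons(0, b), 0), cons(k(0, k(k(b, cons(0, cons(b, b))), cons(cons(b, b), cons(b, b)))), b))  →  cons(cons(cons(0, b), 0), cons(k(0, cons(b, k(b, cons(0, cons(b, b))))), b))   [R1 at 2.1.2]
2. cons(cons(cons(0, b), 0), cons(k(0, cons(b, k(b, cons(0, cons(b, b))))), b))  →  cons(cons(cons(0, b), 0), cons(k(0, cons(b, cons(b, b))), b))   [R1 at 2.1.2.2]
3. cons(cons(cons(0, b), 0), cons(k(0, cons(b, cons(b, b))), b))  →  cons(cons(cons(0, b), 0), cons(cons(b, 0), b))   [R1 at 2.1]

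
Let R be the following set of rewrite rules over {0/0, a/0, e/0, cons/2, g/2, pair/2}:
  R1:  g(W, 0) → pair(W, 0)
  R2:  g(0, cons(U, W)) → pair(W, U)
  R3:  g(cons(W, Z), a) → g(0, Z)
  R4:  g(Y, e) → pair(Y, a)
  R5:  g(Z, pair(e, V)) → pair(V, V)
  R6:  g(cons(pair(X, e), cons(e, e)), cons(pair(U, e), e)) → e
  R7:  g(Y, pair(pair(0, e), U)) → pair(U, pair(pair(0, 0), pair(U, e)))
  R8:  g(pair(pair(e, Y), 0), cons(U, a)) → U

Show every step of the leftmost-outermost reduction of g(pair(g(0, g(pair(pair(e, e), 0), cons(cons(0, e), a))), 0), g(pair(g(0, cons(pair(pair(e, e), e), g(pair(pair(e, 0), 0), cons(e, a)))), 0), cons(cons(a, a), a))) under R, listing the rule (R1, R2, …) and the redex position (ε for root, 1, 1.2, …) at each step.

a

1. g(pair(g(0, g(pair(pair(e, e), 0), cons(cons(0, e), a))), 0), g(pair(g(0, cons(pair(pair(e, e), e), g(pair(pair(e, 0), 0), cons(e, a)))), 0), cons(cons(a, a), a)))  →  g(pair(g(0, cons(0, e)), 0), g(pair(g(0, cons(pair(pair(e, e), e), g(pair(pair(e, 0), 0), cons(e, a)))), 0), cons(cons(a, a), a)))   [R8 at 1.1.2]
2. g(pair(g(0, cons(0, e)), 0), g(pair(g(0, cons(pair(pair(e, e), e), g(pair(pair(e, 0), 0), cons(e, a)))), 0), cons(cons(a, a), a)))  →  g(pair(pair(e, 0), 0), g(pair(g(0, cons(pair(pair(e, e), e), g(pair(pair(e, 0), 0), cons(e, a)))), 0), cons(cons(a, a), a)))   [R2 at 1.1]
3. g(pair(pair(e, 0), 0), g(pair(g(0, cons(pair(pair(e, e), e), g(pair(pair(e, 0), 0), cons(e, a)))), 0), cons(cons(a, a), a)))  →  g(pair(pair(e, 0), 0), g(pair(pair(g(pair(pair(e, 0), 0), cons(e, a)), pair(pair(e, e), e)), 0), cons(cons(a, a), a)))   [R2 at 2.1.1]
4. g(pair(pair(e, 0), 0), g(pair(pair(g(pair(pair(e, 0), 0), cons(e, a)), pair(pair(e, e), e)), 0), cons(cons(a, a), a)))  →  g(pair(pair(e, 0), 0), g(pair(pair(e, pair(pair(e, e), e)), 0), cons(cons(a, a), a)))   [R8 at 2.1.1.1]
5. g(pair(pair(e, 0), 0), g(pair(pair(e, pair(pair(e, e), e)), 0), cons(cons(a, a), a)))  →  g(pair(pair(e, 0), 0), cons(a, a))   [R8 at 2]
6. g(pair(pair(e, 0), 0), cons(a, a))  →  a   [R8 at ε]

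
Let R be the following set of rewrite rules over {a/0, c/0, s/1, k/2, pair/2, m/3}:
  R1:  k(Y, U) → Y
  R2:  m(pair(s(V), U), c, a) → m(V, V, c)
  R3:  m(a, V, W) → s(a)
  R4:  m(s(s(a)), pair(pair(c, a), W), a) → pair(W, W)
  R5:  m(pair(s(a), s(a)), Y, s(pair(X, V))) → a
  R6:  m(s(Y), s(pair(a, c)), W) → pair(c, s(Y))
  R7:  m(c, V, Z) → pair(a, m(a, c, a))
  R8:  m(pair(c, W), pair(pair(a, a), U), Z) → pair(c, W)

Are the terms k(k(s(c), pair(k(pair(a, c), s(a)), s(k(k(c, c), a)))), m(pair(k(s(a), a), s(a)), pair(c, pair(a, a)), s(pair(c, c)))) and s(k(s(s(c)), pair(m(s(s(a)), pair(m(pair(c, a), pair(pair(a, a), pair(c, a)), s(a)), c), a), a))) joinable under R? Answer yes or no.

no — NF(t₁) = s(c), NF(t₂) = s(s(s(c)))

Reduce t₁ = k(k(s(c), pair(k(pair(a, c), s(a)), s(k(k(c, c), a)))), m(pair(k(s(a), a), s(a)), pair(c, pair(a, a)), s(pair(c, c)))):
1. k(k(s(c), pair(k(pair(a, c), s(a)), s(k(k(c, c), a)))), m(pair(k(s(a), a), s(a)), pair(c, pair(a, a)), s(pair(c, c))))  →  k(s(c), pair(k(pair(a, c), s(a)), s(k(k(c, c), a))))   [R1 at ε]
2. k(s(c), pair(k(pair(a, c), s(a)), s(k(k(c, c), a))))  →  s(c)   [R1 at ε]

Reduce t₂ = s(k(s(s(c)), pair(m(s(s(a)), pair(m(pair(c, a), pair(pair(a, a), pair(c, a)), s(a)), c), a), a))):
1. s(k(s(s(c)), pair(m(s(s(a)), pair(m(pair(c, a), pair(pair(a, a), pair(c, a)), s(a)), c), a), a)))  →  s(s(s(c)))   [R1 at 1]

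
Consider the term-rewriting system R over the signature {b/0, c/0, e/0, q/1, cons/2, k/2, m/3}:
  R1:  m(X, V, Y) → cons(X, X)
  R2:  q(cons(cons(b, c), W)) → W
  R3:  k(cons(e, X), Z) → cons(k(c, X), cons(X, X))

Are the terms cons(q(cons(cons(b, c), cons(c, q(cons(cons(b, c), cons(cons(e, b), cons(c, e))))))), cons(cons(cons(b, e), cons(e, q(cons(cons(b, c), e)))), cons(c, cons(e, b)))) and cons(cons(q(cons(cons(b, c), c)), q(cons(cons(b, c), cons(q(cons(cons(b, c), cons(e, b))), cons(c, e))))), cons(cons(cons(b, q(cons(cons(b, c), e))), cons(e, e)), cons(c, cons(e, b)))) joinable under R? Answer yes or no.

yes — NF(t₁) = cons(cons(c, cons(cons(e, b), cons(c, e))), cons(cons(cons(b, e), cons(e, e)), cons(c, cons(e, b)))), NF(t₂) = cons(cons(c, cons(cons(e, b), cons(c, e))), cons(cons(cons(b, e), cons(e, e)), cons(c, cons(e, b))))

Reduce t₁ = cons(q(cons(cons(b, c), cons(c, q(cons(cons(b, c), cons(cons(e, b), cons(c, e))))))), cons(cons(cons(b, e), cons(e, q(cons(cons(b, c), e)))), cons(c, cons(e, b)))):
1. cons(q(cons(cons(b, c), cons(c, q(cons(cons(b, c), cons(cons(e, b), cons(c, e))))))), cons(cons(cons(b, e), cons(e, q(cons(cons(b, c), e)))), cons(c, cons(e, b))))  →  cons(cons(c, q(cons(cons(b, c), cons(cons(e, b), cons(c, e))))), cons(cons(cons(b, e), cons(e, q(cons(cons(b, c), e)))), cons(c, cons(e, b))))   [R2 at 1]
2. cons(cons(c, q(cons(cons(b, c), cons(cons(e, b), cons(c, e))))), cons(cons(cons(b, e), cons(e, q(cons(cons(b, c), e)))), cons(c, cons(e, b))))  →  cons(cons(c, cons(cons(e, b), cons(c, e))), cons(cons(cons(b, e), cons(e, q(cons(cons(b, c), e)))), cons(c, cons(e, b))))   [R2 at 1.2]
3. cons(cons(c, cons(cons(e, b), cons(c, e))), cons(cons(cons(b, e), cons(e, q(cons(cons(b, c), e)))), cons(c, cons(e, b))))  →  cons(cons(c, cons(cons(e, b), cons(c, e))), cons(cons(cons(b, e), cons(e, e)), cons(c, cons(e, b))))   [R2 at 2.1.2.2]

Reduce t₂ = cons(cons(q(cons(cons(b, c), c)), q(cons(cons(b, c), cons(q(cons(cons(b, c), cons(e, b))), cons(c, e))))), cons(cons(cons(b, q(cons(cons(b, c), e))), cons(e, e)), cons(c, cons(e, b)))):
1. cons(cons(q(cons(cons(b, c), c)), q(cons(cons(b, c), cons(q(cons(cons(b, c), cons(e, b))), cons(c, e))))), cons(cons(cons(b, q(cons(cons(b, c), e))), cons(e, e)), cons(c, cons(e, b))))  →  cons(cons(c, q(cons(cons(b, c), cons(q(cons(cons(b, c), cons(e, b))), cons(c, e))))), cons(cons(cons(b, q(cons(cons(b, c), e))), cons(e, e)), cons(c, cons(e, b))))   [R2 at 1.1]
2. cons(cons(c, q(cons(cons(b, c), cons(q(cons(cons(b, c), cons(e, b))), cons(c, e))))), cons(cons(cons(b, q(cons(cons(b, c), e))), cons(e, e)), cons(c, cons(e, b))))  →  cons(cons(c, cons(q(cons(cons(b, c), cons(e, b))), cons(c, e))), cons(cons(cons(b, q(cons(cons(b, c), e))), cons(e, e)), cons(c, cons(e, b))))   [R2 at 1.2]
3. cons(cons(c, cons(q(cons(cons(b, c), cons(e, b))), cons(c, e))), cons(cons(cons(b, q(cons(cons(b, c), e))), cons(e, e)), cons(c, cons(e, b))))  →  cons(cons(c, cons(cons(e, b), cons(c, e))), cons(cons(cons(b, q(cons(cons(b, c), e))), cons(e, e)), cons(c, cons(e, b))))   [R2 at 1.2.1]
4. cons(cons(c, cons(cons(e, b), cons(c, e))), cons(cons(cons(b, q(cons(cons(b, c), e))), cons(e, e)), cons(c, cons(e, b))))  →  cons(cons(c, cons(cons(e, b), cons(c, e))), cons(cons(cons(b, e), cons(e, e)), cons(c, cons(e, b))))   [R2 at 2.1.1.2]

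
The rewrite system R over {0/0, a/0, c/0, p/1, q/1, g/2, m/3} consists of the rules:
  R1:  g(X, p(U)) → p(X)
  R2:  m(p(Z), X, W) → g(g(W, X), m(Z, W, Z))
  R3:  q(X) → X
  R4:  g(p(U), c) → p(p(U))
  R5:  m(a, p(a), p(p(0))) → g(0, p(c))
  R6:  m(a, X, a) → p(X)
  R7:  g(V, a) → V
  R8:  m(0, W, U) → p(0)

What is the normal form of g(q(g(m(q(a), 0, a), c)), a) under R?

p(p(0))

1. g(q(g(m(q(a), 0, a), c)), a)  →  q(g(m(q(a), 0, a), c))   [R7 at ε]
2. q(g(m(q(a), 0, a), c))  →  g(m(q(a), 0, a), c)   [R3 at ε]
3. g(m(q(a), 0, a), c)  →  g(m(a, 0, a), c)   [R3 at 1.1]
4. g(m(a, 0, a), c)  →  g(p(0), c)   [R6 at 1]
5. g(p(0), c)  →  p(p(0))   [R4 at ε]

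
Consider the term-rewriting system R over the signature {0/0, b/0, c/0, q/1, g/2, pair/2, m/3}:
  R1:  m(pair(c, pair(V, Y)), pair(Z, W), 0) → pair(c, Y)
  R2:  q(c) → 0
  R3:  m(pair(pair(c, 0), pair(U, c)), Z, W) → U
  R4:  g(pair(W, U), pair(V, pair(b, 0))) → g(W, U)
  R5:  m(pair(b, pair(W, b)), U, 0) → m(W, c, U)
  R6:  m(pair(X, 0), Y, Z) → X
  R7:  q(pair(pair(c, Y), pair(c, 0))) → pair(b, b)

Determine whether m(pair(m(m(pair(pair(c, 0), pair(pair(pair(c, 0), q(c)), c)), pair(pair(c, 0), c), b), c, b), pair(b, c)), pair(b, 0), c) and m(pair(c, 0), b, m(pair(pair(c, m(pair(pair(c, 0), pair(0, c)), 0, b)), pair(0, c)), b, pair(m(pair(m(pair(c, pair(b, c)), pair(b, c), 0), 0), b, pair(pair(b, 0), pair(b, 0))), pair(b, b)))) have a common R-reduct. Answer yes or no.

Reduce t₁ = m(pair(m(m(pair(pair(c, 0), pair(pair(pair(c, 0), q(c)), c)), pair(pair(c, 0), c), b), c, b), pair(b, c)), pair(b, 0), c):
1. m(pair(m(m(pair(pair(c, 0), pair(pair(pair(c, 0), q(c)), c)), pair(pair(c, 0), c), b), c, b), pair(b, c)), pair(b, 0), c)  →  m(pair(m(pair(pair(c, 0), q(c)), c, b), pair(b, c)), pair(b, 0), c)   [R3 at 1.1.1]
2. m(pair(m(pair(pair(c, 0), q(c)), c, b), pair(b, c)), pair(b, 0), c)  →  m(pair(m(pair(pair(c, 0), 0), c, b), pair(b, c)), pair(b, 0), c)   [R2 at 1.1.1.2]
3. m(pair(m(pair(pair(c, 0), 0), c, b), pair(b, c)), pair(b, 0), c)  →  m(pair(pair(c, 0), pair(b, c)), pair(b, 0), c)   [R6 at 1.1]
4. m(pair(pair(c, 0), pair(b, c)), pair(b, 0), c)  →  b   [R3 at ε]

Reduce t₂ = m(pair(c, 0), b, m(pair(pair(c, m(pair(pair(c, 0), pair(0, c)), 0, b)), pair(0, c)), b, pair(m(pair(m(pair(c, pair(b, c)), pair(b, c), 0), 0), b, pair(pair(b, 0), pair(b, 0))), pair(b, b)))):
1. m(pair(c, 0), b, m(pair(pair(c, m(pair(pair(c, 0), pair(0, c)), 0, b)), pair(0, c)), b, pair(m(pair(m(pair(c, pair(b, c)), pair(b, c), 0), 0), b, pair(pair(b, 0), pair(b, 0))), pair(b, b))))  →  c   [R6 at ε]

no — NF(t₁) = b, NF(t₂) = c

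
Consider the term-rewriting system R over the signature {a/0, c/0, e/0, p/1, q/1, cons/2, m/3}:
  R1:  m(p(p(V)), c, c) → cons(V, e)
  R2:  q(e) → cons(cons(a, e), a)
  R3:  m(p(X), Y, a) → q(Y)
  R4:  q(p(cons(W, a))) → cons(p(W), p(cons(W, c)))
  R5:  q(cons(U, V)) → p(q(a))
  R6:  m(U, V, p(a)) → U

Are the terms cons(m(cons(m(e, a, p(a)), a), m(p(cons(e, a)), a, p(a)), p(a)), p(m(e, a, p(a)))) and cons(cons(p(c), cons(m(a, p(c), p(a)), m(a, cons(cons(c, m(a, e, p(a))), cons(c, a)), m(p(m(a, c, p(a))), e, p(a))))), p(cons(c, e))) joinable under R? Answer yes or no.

no — NF(t₁) = cons(cons(e, a), p(e)), NF(t₂) = cons(cons(p(c), cons(a, a)), p(cons(c, e)))

Reduce t₁ = cons(m(cons(m(e, a, p(a)), a), m(p(cons(e, a)), a, p(a)), p(a)), p(m(e, a, p(a)))):
1. cons(m(cons(m(e, a, p(a)), a), m(p(cons(e, a)), a, p(a)), p(a)), p(m(e, a, p(a))))  →  cons(cons(m(e, a, p(a)), a), p(m(e, a, p(a))))   [R6 at 1]
2. cons(cons(m(e, a, p(a)), a), p(m(e, a, p(a))))  →  cons(cons(e, a), p(m(e, a, p(a))))   [R6 at 1.1]
3. cons(cons(e, a), p(m(e, a, p(a))))  →  cons(cons(e, a), p(e))   [R6 at 2.1]

Reduce t₂ = cons(cons(p(c), cons(m(a, p(c), p(a)), m(a, cons(cons(c, m(a, e, p(a))), cons(c, a)), m(p(m(a, c, p(a))), e, p(a))))), p(cons(c, e))):
1. cons(cons(p(c), cons(m(a, p(c), p(a)), m(a, cons(cons(c, m(a, e, p(a))), cons(c, a)), m(p(m(a, c, p(a))), e, p(a))))), p(cons(c, e)))  →  cons(cons(p(c), cons(a, m(a, cons(cons(c, m(a, e, p(a))), cons(c, a)), m(p(m(a, c, p(a))), e, p(a))))), p(cons(c, e)))   [R6 at 1.2.1]
2. cons(cons(p(c), cons(a, m(a, cons(cons(c, m(a, e, p(a))), cons(c, a)), m(p(m(a, c, p(a))), e, p(a))))), p(cons(c, e)))  →  cons(cons(p(c), cons(a, m(a, cons(cons(c, a), cons(c, a)), m(p(m(a, c, p(a))), e, p(a))))), p(cons(c, e)))   [R6 at 1.2.2.2.1.2]
3. cons(cons(p(c), cons(a, m(a, cons(cons(c, a), cons(c, a)), m(p(m(a, c, p(a))), e, p(a))))), p(cons(c, e)))  →  cons(cons(p(c), cons(a, m(a, cons(cons(c, a), cons(c, a)), p(m(a, c, p(a)))))), p(cons(c, e)))   [R6 at 1.2.2.3]
4. cons(cons(p(c), cons(a, m(a, cons(cons(c, a), cons(c, a)), p(m(a, c, p(a)))))), p(cons(c, e)))  →  cons(cons(p(c), cons(a, m(a, cons(cons(c, a), cons(c, a)), p(a)))), p(cons(c, e)))   [R6 at 1.2.2.3.1]
5. cons(cons(p(c), cons(a, m(a, cons(cons(c, a), cons(c, a)), p(a)))), p(cons(c, e)))  →  cons(cons(p(c), cons(a, a)), p(cons(c, e)))   [R6 at 1.2.2]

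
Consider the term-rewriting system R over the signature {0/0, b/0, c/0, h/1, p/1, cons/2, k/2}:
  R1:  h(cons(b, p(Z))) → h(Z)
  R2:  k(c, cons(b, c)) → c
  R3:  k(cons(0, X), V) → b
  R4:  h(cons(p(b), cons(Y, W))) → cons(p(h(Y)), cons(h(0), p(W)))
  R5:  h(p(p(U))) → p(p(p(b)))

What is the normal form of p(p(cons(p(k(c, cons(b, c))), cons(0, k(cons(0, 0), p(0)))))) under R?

1. p(p(cons(p(k(c, cons(b, c))), cons(0, k(cons(0, 0), p(0))))))  →  p(p(cons(p(c), cons(0, k(cons(0, 0), p(0))))))   [R2 at 1.1.1.1]
2. p(p(cons(p(c), cons(0, k(cons(0, 0), p(0))))))  →  p(p(cons(p(c), cons(0, b))))   [R3 at 1.1.2.2]

p(p(cons(p(c), cons(0, b))))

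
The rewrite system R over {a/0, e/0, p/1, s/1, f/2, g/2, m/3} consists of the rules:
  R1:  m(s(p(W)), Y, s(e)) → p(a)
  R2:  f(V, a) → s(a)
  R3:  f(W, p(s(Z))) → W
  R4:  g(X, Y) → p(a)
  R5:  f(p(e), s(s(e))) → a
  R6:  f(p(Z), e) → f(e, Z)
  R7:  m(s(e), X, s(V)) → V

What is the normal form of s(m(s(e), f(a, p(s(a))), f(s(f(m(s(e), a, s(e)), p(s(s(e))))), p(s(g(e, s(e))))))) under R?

1. s(m(s(e), f(a, p(s(a))), f(s(f(m(s(e), a, s(e)), p(s(s(e))))), p(s(g(e, s(e)))))))  →  s(m(s(e), a, f(s(f(m(s(e), a, s(e)), p(s(s(e))))), p(s(g(e, s(e)))))))   [R3 at 1.2]
2. s(m(s(e), a, f(s(f(m(s(e), a, s(e)), p(s(s(e))))), p(s(g(e, s(e)))))))  →  s(m(s(e), a, s(f(m(s(e), a, s(e)), p(s(s(e)))))))   [R3 at 1.3]
3. s(m(s(e), a, s(f(m(s(e), a, s(e)), p(s(s(e)))))))  →  s(f(m(s(e), a, s(e)), p(s(s(e)))))   [R7 at 1]
4. s(f(m(s(e), a, s(e)), p(s(s(e)))))  →  s(m(s(e), a, s(e)))   [R3 at 1]
5. s(m(s(e), a, s(e)))  →  s(e)   [R7 at 1]

s(e)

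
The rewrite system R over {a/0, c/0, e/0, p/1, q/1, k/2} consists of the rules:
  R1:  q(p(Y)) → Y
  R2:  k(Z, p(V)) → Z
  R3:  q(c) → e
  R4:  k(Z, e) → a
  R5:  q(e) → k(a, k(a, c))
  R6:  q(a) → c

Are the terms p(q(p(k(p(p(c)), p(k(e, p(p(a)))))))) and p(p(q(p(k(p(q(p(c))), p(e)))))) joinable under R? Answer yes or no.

yes — NF(t₁) = p(p(p(c))), NF(t₂) = p(p(p(c)))

Reduce t₁ = p(q(p(k(p(p(c)), p(k(e, p(p(a)))))))):
1. p(q(p(k(p(p(c)), p(k(e, p(p(a))))))))  →  p(k(p(p(c)), p(k(e, p(p(a))))))   [R1 at 1]
2. p(k(p(p(c)), p(k(e, p(p(a))))))  →  p(p(p(c)))   [R2 at 1]

Reduce t₂ = p(p(q(p(k(p(q(p(c))), p(e)))))):
1. p(p(q(p(k(p(q(p(c))), p(e))))))  →  p(p(k(p(q(p(c))), p(e))))   [R1 at 1.1]
2. p(p(k(p(q(p(c))), p(e))))  →  p(p(p(q(p(c)))))   [R2 at 1.1]
3. p(p(p(q(p(c)))))  →  p(p(p(c)))   [R1 at 1.1.1]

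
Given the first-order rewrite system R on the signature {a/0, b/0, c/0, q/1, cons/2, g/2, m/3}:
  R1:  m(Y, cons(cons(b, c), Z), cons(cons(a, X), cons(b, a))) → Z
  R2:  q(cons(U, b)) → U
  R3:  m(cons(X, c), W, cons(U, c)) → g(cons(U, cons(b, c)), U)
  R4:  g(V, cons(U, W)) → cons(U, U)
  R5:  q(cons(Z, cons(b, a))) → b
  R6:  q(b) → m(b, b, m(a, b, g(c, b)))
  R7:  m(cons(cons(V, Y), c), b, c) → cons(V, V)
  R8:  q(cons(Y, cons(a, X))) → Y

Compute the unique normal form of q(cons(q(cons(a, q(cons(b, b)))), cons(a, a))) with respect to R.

a

1. q(cons(q(cons(a, q(cons(b, b)))), cons(a, a)))  →  q(cons(a, q(cons(b, b))))   [R8 at ε]
2. q(cons(a, q(cons(b, b))))  →  q(cons(a, b))   [R2 at 1.2]
3. q(cons(a, b))  →  a   [R2 at ε]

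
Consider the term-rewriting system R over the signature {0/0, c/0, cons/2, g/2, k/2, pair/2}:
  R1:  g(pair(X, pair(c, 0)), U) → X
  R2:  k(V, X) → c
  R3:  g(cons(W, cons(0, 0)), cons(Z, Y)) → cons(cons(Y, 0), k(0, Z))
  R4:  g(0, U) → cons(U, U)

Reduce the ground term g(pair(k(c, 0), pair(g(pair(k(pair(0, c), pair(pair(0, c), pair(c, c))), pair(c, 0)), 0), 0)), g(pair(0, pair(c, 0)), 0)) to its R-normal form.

c

1. g(pair(k(c, 0), pair(g(pair(k(pair(0, c), pair(pair(0, c), pair(c, c))), pair(c, 0)), 0), 0)), g(pair(0, pair(c, 0)), 0))  →  g(pair(c, pair(g(pair(k(pair(0, c), pair(pair(0, c), pair(c, c))), pair(c, 0)), 0), 0)), g(pair(0, pair(c, 0)), 0))   [R2 at 1.1]
2. g(pair(c, pair(g(pair(k(pair(0, c), pair(pair(0, c), pair(c, c))), pair(c, 0)), 0), 0)), g(pair(0, pair(c, 0)), 0))  →  g(pair(c, pair(k(pair(0, c), pair(pair(0, c), pair(c, c))), 0)), g(pair(0, pair(c, 0)), 0))   [R1 at 1.2.1]
3. g(pair(c, pair(k(pair(0, c), pair(pair(0, c), pair(c, c))), 0)), g(pair(0, pair(c, 0)), 0))  →  g(pair(c, pair(c, 0)), g(pair(0, pair(c, 0)), 0))   [R2 at 1.2.1]
4. g(pair(c, pair(c, 0)), g(pair(0, pair(c, 0)), 0))  →  c   [R1 at ε]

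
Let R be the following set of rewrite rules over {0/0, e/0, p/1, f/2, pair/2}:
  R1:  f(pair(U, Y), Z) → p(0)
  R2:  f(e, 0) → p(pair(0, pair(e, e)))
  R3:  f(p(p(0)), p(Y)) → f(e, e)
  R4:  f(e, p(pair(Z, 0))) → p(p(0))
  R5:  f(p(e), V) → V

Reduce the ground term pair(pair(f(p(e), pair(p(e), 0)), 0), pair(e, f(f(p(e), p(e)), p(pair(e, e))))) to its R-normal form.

1. pair(pair(f(p(e), pair(p(e), 0)), 0), pair(e, f(f(p(e), p(e)), p(pair(e, e)))))  →  pair(pair(pair(p(e), 0), 0), pair(e, f(f(p(e), p(e)), p(pair(e, e)))))   [R5 at 1.1]
2. pair(pair(pair(p(e), 0), 0), pair(e, f(f(p(e), p(e)), p(pair(e, e)))))  →  pair(pair(pair(p(e), 0), 0), pair(e, f(p(e), p(pair(e, e)))))   [R5 at 2.2.1]
3. pair(pair(pair(p(e), 0), 0), pair(e, f(p(e), p(pair(e, e)))))  →  pair(pair(pair(p(e), 0), 0), pair(e, p(pair(e, e))))   [R5 at 2.2]

pair(pair(pair(p(e), 0), 0), pair(e, p(pair(e, e))))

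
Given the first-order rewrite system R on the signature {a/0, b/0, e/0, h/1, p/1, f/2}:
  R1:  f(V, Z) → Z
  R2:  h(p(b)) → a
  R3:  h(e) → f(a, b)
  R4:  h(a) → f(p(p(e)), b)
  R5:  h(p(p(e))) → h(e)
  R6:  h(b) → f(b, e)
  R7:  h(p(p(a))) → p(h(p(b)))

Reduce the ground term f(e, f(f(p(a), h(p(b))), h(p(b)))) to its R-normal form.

1. f(e, f(f(p(a), h(p(b))), h(p(b))))  →  f(f(p(a), h(p(b))), h(p(b)))   [R1 at ε]
2. f(f(p(a), h(p(b))), h(p(b)))  →  h(p(b))   [R1 at ε]
3. h(p(b))  →  a   [R2 at ε]

a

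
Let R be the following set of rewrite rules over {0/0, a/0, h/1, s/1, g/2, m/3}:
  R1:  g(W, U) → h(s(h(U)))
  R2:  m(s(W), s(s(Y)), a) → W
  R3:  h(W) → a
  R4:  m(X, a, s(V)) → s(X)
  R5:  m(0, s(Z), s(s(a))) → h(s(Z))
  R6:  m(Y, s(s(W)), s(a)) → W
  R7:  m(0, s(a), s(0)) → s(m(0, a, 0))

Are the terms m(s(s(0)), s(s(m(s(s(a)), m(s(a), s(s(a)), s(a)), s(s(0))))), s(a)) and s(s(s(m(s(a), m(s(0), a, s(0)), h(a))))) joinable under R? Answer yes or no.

yes — NF(t₁) = s(s(s(a))), NF(t₂) = s(s(s(a)))

Reduce t₁ = m(s(s(0)), s(s(m(s(s(a)), m(s(a), s(s(a)), s(a)), s(s(0))))), s(a)):
1. m(s(s(0)), s(s(m(s(s(a)), m(s(a), s(s(a)), s(a)), s(s(0))))), s(a))  →  m(s(s(a)), m(s(a), s(s(a)), s(a)), s(s(0)))   [R6 at ε]
2. m(s(s(a)), m(s(a), s(s(a)), s(a)), s(s(0)))  →  m(s(s(a)), a, s(s(0)))   [R6 at 2]
3. m(s(s(a)), a, s(s(0)))  →  s(s(s(a)))   [R4 at ε]

Reduce t₂ = s(s(s(m(s(a), m(s(0), a, s(0)), h(a))))):
1. s(s(s(m(s(a), m(s(0), a, s(0)), h(a)))))  →  s(s(s(m(s(a), s(s(0)), h(a)))))   [R4 at 1.1.1.2]
2. s(s(s(m(s(a), s(s(0)), h(a)))))  →  s(s(s(m(s(a), s(s(0)), a))))   [R3 at 1.1.1.3]
3. s(s(s(m(s(a), s(s(0)), a))))  →  s(s(s(a)))   [R2 at 1.1.1]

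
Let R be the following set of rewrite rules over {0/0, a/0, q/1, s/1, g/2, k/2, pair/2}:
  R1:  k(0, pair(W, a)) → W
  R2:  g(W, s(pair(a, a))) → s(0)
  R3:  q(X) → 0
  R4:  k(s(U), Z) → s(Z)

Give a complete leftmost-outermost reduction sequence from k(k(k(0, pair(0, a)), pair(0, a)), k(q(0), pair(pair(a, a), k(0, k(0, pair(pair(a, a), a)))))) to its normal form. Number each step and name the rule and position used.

a

1. k(k(k(0, pair(0, a)), pair(0, a)), k(q(0), pair(pair(a, a), k(0, k(0, pair(pair(a, a), a))))))  →  k(k(0, pair(0, a)), k(q(0), pair(pair(a, a), k(0, k(0, pair(pair(a, a), a))))))   [R1 at 1.1]
2. k(k(0, pair(0, a)), k(q(0), pair(pair(a, a), k(0, k(0, pair(pair(a, a), a))))))  →  k(0, k(q(0), pair(pair(a, a), k(0, k(0, pair(pair(a, a), a))))))   [R1 at 1]
3. k(0, k(q(0), pair(pair(a, a), k(0, k(0, pair(pair(a, a), a))))))  →  k(0, k(0, pair(pair(a, a), k(0, k(0, pair(pair(a, a), a))))))   [R3 at 2.1]
4. k(0, k(0, pair(pair(a, a), k(0, k(0, pair(pair(a, a), a))))))  →  k(0, k(0, pair(pair(a, a), k(0, pair(a, a)))))   [R1 at 2.2.2.2]
5. k(0, k(0, pair(pair(a, a), k(0, pair(a, a)))))  →  k(0, k(0, pair(pair(a, a), a)))   [R1 at 2.2.2]
6. k(0, k(0, pair(pair(a, a), a)))  →  k(0, pair(a, a))   [R1 at 2]
7. k(0, pair(a, a))  →  a   [R1 at ε]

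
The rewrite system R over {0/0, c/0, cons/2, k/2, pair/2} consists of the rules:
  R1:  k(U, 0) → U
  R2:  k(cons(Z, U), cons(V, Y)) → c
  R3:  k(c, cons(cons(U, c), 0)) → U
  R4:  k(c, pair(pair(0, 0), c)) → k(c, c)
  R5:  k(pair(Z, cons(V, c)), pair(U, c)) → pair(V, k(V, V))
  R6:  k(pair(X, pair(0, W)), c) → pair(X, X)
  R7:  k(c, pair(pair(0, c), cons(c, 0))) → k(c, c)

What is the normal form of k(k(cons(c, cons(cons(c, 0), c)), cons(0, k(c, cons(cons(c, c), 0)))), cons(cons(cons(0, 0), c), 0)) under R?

1. k(k(cons(c, cons(cons(c, 0), c)), cons(0, k(c, cons(cons(c, c), 0)))), cons(cons(cons(0, 0), c), 0))  →  k(c, cons(cons(cons(0, 0), c), 0))   [R2 at 1]
2. k(c, cons(cons(cons(0, 0), c), 0))  →  cons(0, 0)   [R3 at ε]

cons(0, 0)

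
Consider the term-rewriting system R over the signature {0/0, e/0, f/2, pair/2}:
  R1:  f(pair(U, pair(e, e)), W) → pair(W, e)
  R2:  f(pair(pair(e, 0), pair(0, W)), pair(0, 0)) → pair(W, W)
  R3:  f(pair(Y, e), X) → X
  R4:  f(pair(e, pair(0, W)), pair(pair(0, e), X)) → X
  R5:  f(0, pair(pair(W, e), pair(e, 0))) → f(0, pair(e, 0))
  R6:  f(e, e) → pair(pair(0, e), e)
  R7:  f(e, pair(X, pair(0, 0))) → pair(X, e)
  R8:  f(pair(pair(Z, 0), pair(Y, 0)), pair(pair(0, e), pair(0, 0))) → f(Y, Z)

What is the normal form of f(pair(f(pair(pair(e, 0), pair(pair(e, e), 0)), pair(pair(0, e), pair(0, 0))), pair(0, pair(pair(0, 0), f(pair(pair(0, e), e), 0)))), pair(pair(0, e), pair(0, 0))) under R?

pair(0, 0)

1. f(pair(f(pair(pair(e, 0), pair(pair(e, e), 0)), pair(pair(0, e), pair(0, 0))), pair(0, pair(pair(0, 0), f(pair(pair(0, e), e), 0)))), pair(pair(0, e), pair(0, 0)))  →  f(pair(f(pair(e, e), e), pair(0, pair(pair(0, 0), f(pair(pair(0, e), e), 0)))), pair(pair(0, e), pair(0, 0)))   [R8 at 1.1]
2. f(pair(f(pair(e, e), e), pair(0, pair(pair(0, 0), f(pair(pair(0, e), e), 0)))), pair(pair(0, e), pair(0, 0)))  →  f(pair(e, pair(0, pair(pair(0, 0), f(pair(pair(0, e), e), 0)))), pair(pair(0, e), pair(0, 0)))   [R3 at 1.1]
3. f(pair(e, pair(0, pair(pair(0, 0), f(pair(pair(0, e), e), 0)))), pair(pair(0, e), pair(0, 0)))  →  pair(0, 0)   [R4 at ε]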